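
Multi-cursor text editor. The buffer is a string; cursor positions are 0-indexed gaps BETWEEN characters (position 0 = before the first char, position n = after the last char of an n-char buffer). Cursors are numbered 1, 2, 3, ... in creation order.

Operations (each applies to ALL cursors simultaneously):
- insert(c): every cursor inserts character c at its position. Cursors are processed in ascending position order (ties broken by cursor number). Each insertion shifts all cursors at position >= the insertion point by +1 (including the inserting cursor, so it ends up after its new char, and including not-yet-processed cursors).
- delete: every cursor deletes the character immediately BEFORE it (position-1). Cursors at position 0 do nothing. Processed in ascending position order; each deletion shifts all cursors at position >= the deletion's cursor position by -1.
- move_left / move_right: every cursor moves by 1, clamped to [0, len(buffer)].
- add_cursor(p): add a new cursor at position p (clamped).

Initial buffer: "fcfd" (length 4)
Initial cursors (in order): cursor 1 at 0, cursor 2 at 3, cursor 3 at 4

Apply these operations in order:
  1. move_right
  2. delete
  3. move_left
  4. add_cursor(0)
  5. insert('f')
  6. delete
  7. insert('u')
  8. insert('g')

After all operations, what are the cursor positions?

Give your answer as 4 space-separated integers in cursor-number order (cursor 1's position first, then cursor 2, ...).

Answer: 8 8 8 8

Derivation:
After op 1 (move_right): buffer="fcfd" (len 4), cursors c1@1 c2@4 c3@4, authorship ....
After op 2 (delete): buffer="c" (len 1), cursors c1@0 c2@1 c3@1, authorship .
After op 3 (move_left): buffer="c" (len 1), cursors c1@0 c2@0 c3@0, authorship .
After op 4 (add_cursor(0)): buffer="c" (len 1), cursors c1@0 c2@0 c3@0 c4@0, authorship .
After op 5 (insert('f')): buffer="ffffc" (len 5), cursors c1@4 c2@4 c3@4 c4@4, authorship 1234.
After op 6 (delete): buffer="c" (len 1), cursors c1@0 c2@0 c3@0 c4@0, authorship .
After op 7 (insert('u')): buffer="uuuuc" (len 5), cursors c1@4 c2@4 c3@4 c4@4, authorship 1234.
After op 8 (insert('g')): buffer="uuuuggggc" (len 9), cursors c1@8 c2@8 c3@8 c4@8, authorship 12341234.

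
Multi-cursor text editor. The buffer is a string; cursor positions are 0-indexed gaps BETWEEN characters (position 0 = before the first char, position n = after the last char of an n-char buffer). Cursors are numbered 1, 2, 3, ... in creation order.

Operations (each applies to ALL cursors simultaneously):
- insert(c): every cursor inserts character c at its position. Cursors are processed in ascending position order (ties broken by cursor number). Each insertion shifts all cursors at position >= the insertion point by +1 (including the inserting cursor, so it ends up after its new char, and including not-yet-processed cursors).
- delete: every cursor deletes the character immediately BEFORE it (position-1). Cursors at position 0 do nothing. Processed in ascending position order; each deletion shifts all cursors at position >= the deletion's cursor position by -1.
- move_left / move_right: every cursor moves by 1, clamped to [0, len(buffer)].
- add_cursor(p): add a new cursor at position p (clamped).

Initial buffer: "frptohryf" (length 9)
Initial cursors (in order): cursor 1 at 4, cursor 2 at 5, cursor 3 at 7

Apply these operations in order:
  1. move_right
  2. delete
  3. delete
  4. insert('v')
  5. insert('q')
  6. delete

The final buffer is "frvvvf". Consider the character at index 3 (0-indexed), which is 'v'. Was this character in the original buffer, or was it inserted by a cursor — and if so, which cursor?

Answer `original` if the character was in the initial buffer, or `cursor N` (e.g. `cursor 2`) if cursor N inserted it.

Answer: cursor 2

Derivation:
After op 1 (move_right): buffer="frptohryf" (len 9), cursors c1@5 c2@6 c3@8, authorship .........
After op 2 (delete): buffer="frptrf" (len 6), cursors c1@4 c2@4 c3@5, authorship ......
After op 3 (delete): buffer="frf" (len 3), cursors c1@2 c2@2 c3@2, authorship ...
After op 4 (insert('v')): buffer="frvvvf" (len 6), cursors c1@5 c2@5 c3@5, authorship ..123.
After op 5 (insert('q')): buffer="frvvvqqqf" (len 9), cursors c1@8 c2@8 c3@8, authorship ..123123.
After op 6 (delete): buffer="frvvvf" (len 6), cursors c1@5 c2@5 c3@5, authorship ..123.
Authorship (.=original, N=cursor N): . . 1 2 3 .
Index 3: author = 2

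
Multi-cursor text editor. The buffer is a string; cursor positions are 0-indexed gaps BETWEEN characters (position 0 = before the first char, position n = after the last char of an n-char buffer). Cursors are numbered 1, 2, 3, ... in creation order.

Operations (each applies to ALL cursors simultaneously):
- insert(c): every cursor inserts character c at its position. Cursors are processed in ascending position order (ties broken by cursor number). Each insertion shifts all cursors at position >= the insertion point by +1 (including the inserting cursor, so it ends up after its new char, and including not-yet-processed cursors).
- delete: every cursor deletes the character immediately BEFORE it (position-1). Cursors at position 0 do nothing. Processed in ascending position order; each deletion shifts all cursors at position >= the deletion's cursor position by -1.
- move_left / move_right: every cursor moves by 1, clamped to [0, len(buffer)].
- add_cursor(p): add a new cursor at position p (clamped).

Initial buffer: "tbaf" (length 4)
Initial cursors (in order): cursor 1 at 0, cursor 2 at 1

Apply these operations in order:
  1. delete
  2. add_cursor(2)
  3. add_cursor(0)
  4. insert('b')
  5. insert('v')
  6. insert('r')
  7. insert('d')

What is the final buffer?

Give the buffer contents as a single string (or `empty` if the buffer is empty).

After op 1 (delete): buffer="baf" (len 3), cursors c1@0 c2@0, authorship ...
After op 2 (add_cursor(2)): buffer="baf" (len 3), cursors c1@0 c2@0 c3@2, authorship ...
After op 3 (add_cursor(0)): buffer="baf" (len 3), cursors c1@0 c2@0 c4@0 c3@2, authorship ...
After op 4 (insert('b')): buffer="bbbbabf" (len 7), cursors c1@3 c2@3 c4@3 c3@6, authorship 124..3.
After op 5 (insert('v')): buffer="bbbvvvbabvf" (len 11), cursors c1@6 c2@6 c4@6 c3@10, authorship 124124..33.
After op 6 (insert('r')): buffer="bbbvvvrrrbabvrf" (len 15), cursors c1@9 c2@9 c4@9 c3@14, authorship 124124124..333.
After op 7 (insert('d')): buffer="bbbvvvrrrdddbabvrdf" (len 19), cursors c1@12 c2@12 c4@12 c3@18, authorship 124124124124..3333.

Answer: bbbvvvrrrdddbabvrdf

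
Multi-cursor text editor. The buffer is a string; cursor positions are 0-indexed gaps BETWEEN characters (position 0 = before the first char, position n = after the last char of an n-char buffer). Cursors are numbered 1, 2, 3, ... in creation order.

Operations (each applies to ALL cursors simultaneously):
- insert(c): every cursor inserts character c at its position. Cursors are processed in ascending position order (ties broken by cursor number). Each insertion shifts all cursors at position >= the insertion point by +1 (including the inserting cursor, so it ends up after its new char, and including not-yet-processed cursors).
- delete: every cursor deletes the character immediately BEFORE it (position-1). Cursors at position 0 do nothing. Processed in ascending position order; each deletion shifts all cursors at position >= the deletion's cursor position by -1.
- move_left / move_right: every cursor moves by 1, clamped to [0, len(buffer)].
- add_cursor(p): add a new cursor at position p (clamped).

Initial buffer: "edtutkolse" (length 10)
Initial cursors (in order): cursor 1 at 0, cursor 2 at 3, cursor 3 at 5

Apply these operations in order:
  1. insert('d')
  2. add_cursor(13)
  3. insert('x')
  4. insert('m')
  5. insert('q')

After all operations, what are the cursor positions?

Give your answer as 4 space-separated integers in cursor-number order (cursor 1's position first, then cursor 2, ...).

Answer: 4 11 17 25

Derivation:
After op 1 (insert('d')): buffer="dedtdutdkolse" (len 13), cursors c1@1 c2@5 c3@8, authorship 1...2..3.....
After op 2 (add_cursor(13)): buffer="dedtdutdkolse" (len 13), cursors c1@1 c2@5 c3@8 c4@13, authorship 1...2..3.....
After op 3 (insert('x')): buffer="dxedtdxutdxkolsex" (len 17), cursors c1@2 c2@7 c3@11 c4@17, authorship 11...22..33.....4
After op 4 (insert('m')): buffer="dxmedtdxmutdxmkolsexm" (len 21), cursors c1@3 c2@9 c3@14 c4@21, authorship 111...222..333.....44
After op 5 (insert('q')): buffer="dxmqedtdxmqutdxmqkolsexmq" (len 25), cursors c1@4 c2@11 c3@17 c4@25, authorship 1111...2222..3333.....444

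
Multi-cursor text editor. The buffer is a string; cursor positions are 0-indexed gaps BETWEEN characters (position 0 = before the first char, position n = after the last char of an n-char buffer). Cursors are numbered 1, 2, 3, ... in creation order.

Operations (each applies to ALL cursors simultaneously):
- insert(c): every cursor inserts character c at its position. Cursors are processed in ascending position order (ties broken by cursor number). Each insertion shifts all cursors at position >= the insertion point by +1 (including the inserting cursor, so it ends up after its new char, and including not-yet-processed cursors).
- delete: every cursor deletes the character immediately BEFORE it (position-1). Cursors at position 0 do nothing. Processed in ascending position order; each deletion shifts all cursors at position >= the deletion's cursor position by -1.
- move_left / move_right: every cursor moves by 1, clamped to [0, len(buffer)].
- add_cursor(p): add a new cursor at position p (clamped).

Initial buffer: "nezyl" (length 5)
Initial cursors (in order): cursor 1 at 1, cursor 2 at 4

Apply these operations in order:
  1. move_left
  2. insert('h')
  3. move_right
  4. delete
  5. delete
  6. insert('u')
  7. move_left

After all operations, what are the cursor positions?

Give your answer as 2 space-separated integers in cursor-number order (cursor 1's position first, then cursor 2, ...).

Answer: 0 3

Derivation:
After op 1 (move_left): buffer="nezyl" (len 5), cursors c1@0 c2@3, authorship .....
After op 2 (insert('h')): buffer="hnezhyl" (len 7), cursors c1@1 c2@5, authorship 1...2..
After op 3 (move_right): buffer="hnezhyl" (len 7), cursors c1@2 c2@6, authorship 1...2..
After op 4 (delete): buffer="hezhl" (len 5), cursors c1@1 c2@4, authorship 1..2.
After op 5 (delete): buffer="ezl" (len 3), cursors c1@0 c2@2, authorship ...
After op 6 (insert('u')): buffer="uezul" (len 5), cursors c1@1 c2@4, authorship 1..2.
After op 7 (move_left): buffer="uezul" (len 5), cursors c1@0 c2@3, authorship 1..2.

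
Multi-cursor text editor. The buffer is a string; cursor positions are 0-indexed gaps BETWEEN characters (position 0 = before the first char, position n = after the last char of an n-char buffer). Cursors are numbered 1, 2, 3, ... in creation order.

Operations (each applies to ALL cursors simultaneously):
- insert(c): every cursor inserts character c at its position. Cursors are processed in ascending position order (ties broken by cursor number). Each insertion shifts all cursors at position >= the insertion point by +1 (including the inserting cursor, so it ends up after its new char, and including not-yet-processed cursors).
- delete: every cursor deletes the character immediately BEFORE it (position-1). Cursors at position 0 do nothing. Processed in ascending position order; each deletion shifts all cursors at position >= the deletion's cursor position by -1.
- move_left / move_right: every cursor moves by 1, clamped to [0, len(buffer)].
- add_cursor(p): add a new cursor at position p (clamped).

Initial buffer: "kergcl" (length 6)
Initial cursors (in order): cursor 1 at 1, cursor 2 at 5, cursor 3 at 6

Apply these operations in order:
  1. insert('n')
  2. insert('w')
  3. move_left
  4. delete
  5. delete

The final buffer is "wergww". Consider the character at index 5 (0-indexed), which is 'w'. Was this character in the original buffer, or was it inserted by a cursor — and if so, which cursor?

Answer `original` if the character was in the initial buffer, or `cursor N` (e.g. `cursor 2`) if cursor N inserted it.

Answer: cursor 3

Derivation:
After op 1 (insert('n')): buffer="knergcnln" (len 9), cursors c1@2 c2@7 c3@9, authorship .1....2.3
After op 2 (insert('w')): buffer="knwergcnwlnw" (len 12), cursors c1@3 c2@9 c3@12, authorship .11....22.33
After op 3 (move_left): buffer="knwergcnwlnw" (len 12), cursors c1@2 c2@8 c3@11, authorship .11....22.33
After op 4 (delete): buffer="kwergcwlw" (len 9), cursors c1@1 c2@6 c3@8, authorship .1....2.3
After op 5 (delete): buffer="wergww" (len 6), cursors c1@0 c2@4 c3@5, authorship 1...23
Authorship (.=original, N=cursor N): 1 . . . 2 3
Index 5: author = 3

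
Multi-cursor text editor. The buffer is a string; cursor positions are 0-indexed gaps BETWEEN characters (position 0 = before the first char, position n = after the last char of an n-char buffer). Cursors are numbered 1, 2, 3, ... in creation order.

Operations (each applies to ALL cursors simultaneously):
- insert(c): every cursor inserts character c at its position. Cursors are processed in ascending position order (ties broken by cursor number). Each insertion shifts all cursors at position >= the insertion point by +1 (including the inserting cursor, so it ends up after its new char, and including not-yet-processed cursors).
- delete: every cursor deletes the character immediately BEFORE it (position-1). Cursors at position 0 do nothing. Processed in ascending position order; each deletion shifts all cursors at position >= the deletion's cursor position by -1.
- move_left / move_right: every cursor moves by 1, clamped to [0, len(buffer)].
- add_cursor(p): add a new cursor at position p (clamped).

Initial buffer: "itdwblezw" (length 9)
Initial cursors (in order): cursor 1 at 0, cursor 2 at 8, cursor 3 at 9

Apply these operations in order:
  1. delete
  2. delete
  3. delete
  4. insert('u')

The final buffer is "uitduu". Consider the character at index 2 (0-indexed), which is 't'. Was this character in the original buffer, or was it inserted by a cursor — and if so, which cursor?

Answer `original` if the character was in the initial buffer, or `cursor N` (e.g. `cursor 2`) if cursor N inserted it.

Answer: original

Derivation:
After op 1 (delete): buffer="itdwble" (len 7), cursors c1@0 c2@7 c3@7, authorship .......
After op 2 (delete): buffer="itdwb" (len 5), cursors c1@0 c2@5 c3@5, authorship .....
After op 3 (delete): buffer="itd" (len 3), cursors c1@0 c2@3 c3@3, authorship ...
After op 4 (insert('u')): buffer="uitduu" (len 6), cursors c1@1 c2@6 c3@6, authorship 1...23
Authorship (.=original, N=cursor N): 1 . . . 2 3
Index 2: author = original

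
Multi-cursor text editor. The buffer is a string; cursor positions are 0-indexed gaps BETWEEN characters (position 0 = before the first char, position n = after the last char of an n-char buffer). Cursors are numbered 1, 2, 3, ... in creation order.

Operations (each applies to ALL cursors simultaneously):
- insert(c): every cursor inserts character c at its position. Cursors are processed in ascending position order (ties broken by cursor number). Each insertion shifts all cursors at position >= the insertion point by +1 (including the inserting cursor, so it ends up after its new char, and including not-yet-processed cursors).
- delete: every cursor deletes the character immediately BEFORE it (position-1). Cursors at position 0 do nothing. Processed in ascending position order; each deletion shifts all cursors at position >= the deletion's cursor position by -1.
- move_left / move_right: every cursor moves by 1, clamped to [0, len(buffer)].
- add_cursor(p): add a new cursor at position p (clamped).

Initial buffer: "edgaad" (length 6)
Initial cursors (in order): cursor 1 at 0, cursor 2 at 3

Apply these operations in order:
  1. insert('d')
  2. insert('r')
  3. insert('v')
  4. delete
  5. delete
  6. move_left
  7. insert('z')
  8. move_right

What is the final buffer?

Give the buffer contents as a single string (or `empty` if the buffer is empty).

After op 1 (insert('d')): buffer="dedgdaad" (len 8), cursors c1@1 c2@5, authorship 1...2...
After op 2 (insert('r')): buffer="dredgdraad" (len 10), cursors c1@2 c2@7, authorship 11...22...
After op 3 (insert('v')): buffer="drvedgdrvaad" (len 12), cursors c1@3 c2@9, authorship 111...222...
After op 4 (delete): buffer="dredgdraad" (len 10), cursors c1@2 c2@7, authorship 11...22...
After op 5 (delete): buffer="dedgdaad" (len 8), cursors c1@1 c2@5, authorship 1...2...
After op 6 (move_left): buffer="dedgdaad" (len 8), cursors c1@0 c2@4, authorship 1...2...
After op 7 (insert('z')): buffer="zdedgzdaad" (len 10), cursors c1@1 c2@6, authorship 11...22...
After op 8 (move_right): buffer="zdedgzdaad" (len 10), cursors c1@2 c2@7, authorship 11...22...

Answer: zdedgzdaad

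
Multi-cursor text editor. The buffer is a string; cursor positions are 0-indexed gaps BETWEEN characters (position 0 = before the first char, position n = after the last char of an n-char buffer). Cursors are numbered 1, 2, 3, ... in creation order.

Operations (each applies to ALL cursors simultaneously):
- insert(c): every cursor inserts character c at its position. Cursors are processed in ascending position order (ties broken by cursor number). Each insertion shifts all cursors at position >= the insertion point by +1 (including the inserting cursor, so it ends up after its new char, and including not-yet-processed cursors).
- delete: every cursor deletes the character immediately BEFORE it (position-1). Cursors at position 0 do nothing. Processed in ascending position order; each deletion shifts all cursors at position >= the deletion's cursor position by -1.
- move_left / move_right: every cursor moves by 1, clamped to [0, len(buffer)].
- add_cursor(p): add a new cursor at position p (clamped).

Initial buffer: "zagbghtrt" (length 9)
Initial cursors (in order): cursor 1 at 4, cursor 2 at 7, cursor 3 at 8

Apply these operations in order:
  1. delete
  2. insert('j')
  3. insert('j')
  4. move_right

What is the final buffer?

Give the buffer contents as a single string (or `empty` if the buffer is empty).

Answer: zagjjghjjjjt

Derivation:
After op 1 (delete): buffer="zagght" (len 6), cursors c1@3 c2@5 c3@5, authorship ......
After op 2 (insert('j')): buffer="zagjghjjt" (len 9), cursors c1@4 c2@8 c3@8, authorship ...1..23.
After op 3 (insert('j')): buffer="zagjjghjjjjt" (len 12), cursors c1@5 c2@11 c3@11, authorship ...11..2323.
After op 4 (move_right): buffer="zagjjghjjjjt" (len 12), cursors c1@6 c2@12 c3@12, authorship ...11..2323.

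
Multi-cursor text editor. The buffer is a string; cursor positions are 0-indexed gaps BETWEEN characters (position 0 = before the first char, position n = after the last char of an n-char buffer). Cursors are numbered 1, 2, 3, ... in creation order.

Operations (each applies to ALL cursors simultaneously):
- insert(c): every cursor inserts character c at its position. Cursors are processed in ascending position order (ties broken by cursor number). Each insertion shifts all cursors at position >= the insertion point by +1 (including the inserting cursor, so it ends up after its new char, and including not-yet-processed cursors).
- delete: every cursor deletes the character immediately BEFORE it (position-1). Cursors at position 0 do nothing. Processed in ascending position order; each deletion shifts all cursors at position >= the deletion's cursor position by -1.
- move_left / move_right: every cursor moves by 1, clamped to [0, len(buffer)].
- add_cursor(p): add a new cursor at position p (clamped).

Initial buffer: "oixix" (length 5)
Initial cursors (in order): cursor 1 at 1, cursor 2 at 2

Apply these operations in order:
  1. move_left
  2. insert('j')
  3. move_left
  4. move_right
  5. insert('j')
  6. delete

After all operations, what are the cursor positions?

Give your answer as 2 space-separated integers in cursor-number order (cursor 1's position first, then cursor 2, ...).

Answer: 1 3

Derivation:
After op 1 (move_left): buffer="oixix" (len 5), cursors c1@0 c2@1, authorship .....
After op 2 (insert('j')): buffer="jojixix" (len 7), cursors c1@1 c2@3, authorship 1.2....
After op 3 (move_left): buffer="jojixix" (len 7), cursors c1@0 c2@2, authorship 1.2....
After op 4 (move_right): buffer="jojixix" (len 7), cursors c1@1 c2@3, authorship 1.2....
After op 5 (insert('j')): buffer="jjojjixix" (len 9), cursors c1@2 c2@5, authorship 11.22....
After op 6 (delete): buffer="jojixix" (len 7), cursors c1@1 c2@3, authorship 1.2....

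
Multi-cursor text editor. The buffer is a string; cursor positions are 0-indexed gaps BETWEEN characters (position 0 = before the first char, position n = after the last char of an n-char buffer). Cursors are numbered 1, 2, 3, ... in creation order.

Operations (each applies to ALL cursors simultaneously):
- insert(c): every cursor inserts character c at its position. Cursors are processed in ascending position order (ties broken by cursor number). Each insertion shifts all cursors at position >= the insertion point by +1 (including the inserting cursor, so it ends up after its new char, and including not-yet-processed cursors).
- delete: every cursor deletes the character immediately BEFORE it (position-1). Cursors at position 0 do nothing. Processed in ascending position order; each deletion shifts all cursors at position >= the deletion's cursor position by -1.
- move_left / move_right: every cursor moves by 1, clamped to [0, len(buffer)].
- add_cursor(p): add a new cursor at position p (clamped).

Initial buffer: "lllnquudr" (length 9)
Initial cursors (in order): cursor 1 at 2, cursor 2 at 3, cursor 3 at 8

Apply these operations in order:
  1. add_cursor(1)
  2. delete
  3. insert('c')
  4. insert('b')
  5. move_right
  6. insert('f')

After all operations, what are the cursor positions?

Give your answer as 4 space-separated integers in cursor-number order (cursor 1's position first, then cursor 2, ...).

Answer: 10 10 17 10

Derivation:
After op 1 (add_cursor(1)): buffer="lllnquudr" (len 9), cursors c4@1 c1@2 c2@3 c3@8, authorship .........
After op 2 (delete): buffer="nquur" (len 5), cursors c1@0 c2@0 c4@0 c3@4, authorship .....
After op 3 (insert('c')): buffer="cccnquucr" (len 9), cursors c1@3 c2@3 c4@3 c3@8, authorship 124....3.
After op 4 (insert('b')): buffer="cccbbbnquucbr" (len 13), cursors c1@6 c2@6 c4@6 c3@12, authorship 124124....33.
After op 5 (move_right): buffer="cccbbbnquucbr" (len 13), cursors c1@7 c2@7 c4@7 c3@13, authorship 124124....33.
After op 6 (insert('f')): buffer="cccbbbnfffquucbrf" (len 17), cursors c1@10 c2@10 c4@10 c3@17, authorship 124124.124...33.3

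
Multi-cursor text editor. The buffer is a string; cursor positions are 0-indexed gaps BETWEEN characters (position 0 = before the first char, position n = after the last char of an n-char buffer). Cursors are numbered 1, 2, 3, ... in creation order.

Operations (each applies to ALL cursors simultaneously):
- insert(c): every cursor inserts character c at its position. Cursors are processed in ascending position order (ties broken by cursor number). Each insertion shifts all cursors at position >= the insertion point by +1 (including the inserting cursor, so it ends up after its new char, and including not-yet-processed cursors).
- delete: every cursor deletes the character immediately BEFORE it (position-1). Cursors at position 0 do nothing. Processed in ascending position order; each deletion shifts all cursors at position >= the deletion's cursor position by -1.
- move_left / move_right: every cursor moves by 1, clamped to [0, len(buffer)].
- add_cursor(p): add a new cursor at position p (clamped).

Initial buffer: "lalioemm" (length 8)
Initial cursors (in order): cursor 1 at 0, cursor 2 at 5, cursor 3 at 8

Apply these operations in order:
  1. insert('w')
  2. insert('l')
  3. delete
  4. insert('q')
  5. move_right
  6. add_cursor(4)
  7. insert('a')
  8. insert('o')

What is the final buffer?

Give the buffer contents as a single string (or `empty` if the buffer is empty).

After op 1 (insert('w')): buffer="wlaliowemmw" (len 11), cursors c1@1 c2@7 c3@11, authorship 1.....2...3
After op 2 (insert('l')): buffer="wllaliowlemmwl" (len 14), cursors c1@2 c2@9 c3@14, authorship 11.....22...33
After op 3 (delete): buffer="wlaliowemmw" (len 11), cursors c1@1 c2@7 c3@11, authorship 1.....2...3
After op 4 (insert('q')): buffer="wqlaliowqemmwq" (len 14), cursors c1@2 c2@9 c3@14, authorship 11.....22...33
After op 5 (move_right): buffer="wqlaliowqemmwq" (len 14), cursors c1@3 c2@10 c3@14, authorship 11.....22...33
After op 6 (add_cursor(4)): buffer="wqlaliowqemmwq" (len 14), cursors c1@3 c4@4 c2@10 c3@14, authorship 11.....22...33
After op 7 (insert('a')): buffer="wqlaaaliowqeammwqa" (len 18), cursors c1@4 c4@6 c2@13 c3@18, authorship 11.1.4...22.2..333
After op 8 (insert('o')): buffer="wqlaoaaoliowqeaommwqao" (len 22), cursors c1@5 c4@8 c2@16 c3@22, authorship 11.11.44...22.22..3333

Answer: wqlaoaaoliowqeaommwqao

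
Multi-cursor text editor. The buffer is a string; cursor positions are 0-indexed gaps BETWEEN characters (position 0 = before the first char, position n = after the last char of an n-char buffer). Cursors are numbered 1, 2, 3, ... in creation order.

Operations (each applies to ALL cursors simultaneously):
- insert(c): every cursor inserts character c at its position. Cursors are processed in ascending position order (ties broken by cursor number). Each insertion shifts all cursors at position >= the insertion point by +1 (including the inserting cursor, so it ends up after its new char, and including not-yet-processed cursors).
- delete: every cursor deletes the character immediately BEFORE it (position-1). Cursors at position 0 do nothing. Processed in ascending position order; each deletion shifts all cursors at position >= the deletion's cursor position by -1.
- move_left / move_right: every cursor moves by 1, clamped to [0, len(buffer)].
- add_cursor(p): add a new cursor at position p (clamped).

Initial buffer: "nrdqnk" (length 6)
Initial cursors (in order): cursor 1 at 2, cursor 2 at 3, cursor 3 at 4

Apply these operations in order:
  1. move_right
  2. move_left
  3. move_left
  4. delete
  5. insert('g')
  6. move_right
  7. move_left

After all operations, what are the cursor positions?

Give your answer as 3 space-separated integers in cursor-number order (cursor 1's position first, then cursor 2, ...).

After op 1 (move_right): buffer="nrdqnk" (len 6), cursors c1@3 c2@4 c3@5, authorship ......
After op 2 (move_left): buffer="nrdqnk" (len 6), cursors c1@2 c2@3 c3@4, authorship ......
After op 3 (move_left): buffer="nrdqnk" (len 6), cursors c1@1 c2@2 c3@3, authorship ......
After op 4 (delete): buffer="qnk" (len 3), cursors c1@0 c2@0 c3@0, authorship ...
After op 5 (insert('g')): buffer="gggqnk" (len 6), cursors c1@3 c2@3 c3@3, authorship 123...
After op 6 (move_right): buffer="gggqnk" (len 6), cursors c1@4 c2@4 c3@4, authorship 123...
After op 7 (move_left): buffer="gggqnk" (len 6), cursors c1@3 c2@3 c3@3, authorship 123...

Answer: 3 3 3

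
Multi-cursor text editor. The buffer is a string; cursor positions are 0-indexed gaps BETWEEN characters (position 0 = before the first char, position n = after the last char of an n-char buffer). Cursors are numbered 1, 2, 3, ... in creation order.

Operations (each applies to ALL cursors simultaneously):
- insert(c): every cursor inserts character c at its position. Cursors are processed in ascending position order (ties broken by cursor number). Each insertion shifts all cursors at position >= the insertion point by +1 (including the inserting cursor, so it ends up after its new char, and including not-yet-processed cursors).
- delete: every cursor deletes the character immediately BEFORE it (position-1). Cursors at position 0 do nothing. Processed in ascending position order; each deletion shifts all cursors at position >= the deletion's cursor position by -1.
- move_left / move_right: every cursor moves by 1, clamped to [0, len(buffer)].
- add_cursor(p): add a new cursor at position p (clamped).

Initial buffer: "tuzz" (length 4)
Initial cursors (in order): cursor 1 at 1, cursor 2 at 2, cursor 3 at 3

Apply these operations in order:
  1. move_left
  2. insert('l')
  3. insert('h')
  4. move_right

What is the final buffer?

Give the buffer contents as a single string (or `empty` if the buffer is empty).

After op 1 (move_left): buffer="tuzz" (len 4), cursors c1@0 c2@1 c3@2, authorship ....
After op 2 (insert('l')): buffer="ltlulzz" (len 7), cursors c1@1 c2@3 c3@5, authorship 1.2.3..
After op 3 (insert('h')): buffer="lhtlhulhzz" (len 10), cursors c1@2 c2@5 c3@8, authorship 11.22.33..
After op 4 (move_right): buffer="lhtlhulhzz" (len 10), cursors c1@3 c2@6 c3@9, authorship 11.22.33..

Answer: lhtlhulhzz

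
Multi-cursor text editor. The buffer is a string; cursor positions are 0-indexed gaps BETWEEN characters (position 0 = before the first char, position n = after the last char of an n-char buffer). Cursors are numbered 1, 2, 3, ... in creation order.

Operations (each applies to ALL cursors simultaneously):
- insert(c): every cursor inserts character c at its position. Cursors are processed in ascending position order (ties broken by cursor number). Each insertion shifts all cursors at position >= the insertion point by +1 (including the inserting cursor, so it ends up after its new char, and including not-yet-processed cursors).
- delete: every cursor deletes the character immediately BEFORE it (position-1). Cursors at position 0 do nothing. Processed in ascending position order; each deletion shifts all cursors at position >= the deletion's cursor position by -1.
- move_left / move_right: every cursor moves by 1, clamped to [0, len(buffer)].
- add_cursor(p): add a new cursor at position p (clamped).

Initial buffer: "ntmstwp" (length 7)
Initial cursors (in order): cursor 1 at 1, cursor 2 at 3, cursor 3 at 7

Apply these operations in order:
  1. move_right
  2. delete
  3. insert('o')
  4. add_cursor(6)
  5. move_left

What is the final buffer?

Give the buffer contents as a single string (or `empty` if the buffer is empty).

Answer: nomotwo

Derivation:
After op 1 (move_right): buffer="ntmstwp" (len 7), cursors c1@2 c2@4 c3@7, authorship .......
After op 2 (delete): buffer="nmtw" (len 4), cursors c1@1 c2@2 c3@4, authorship ....
After op 3 (insert('o')): buffer="nomotwo" (len 7), cursors c1@2 c2@4 c3@7, authorship .1.2..3
After op 4 (add_cursor(6)): buffer="nomotwo" (len 7), cursors c1@2 c2@4 c4@6 c3@7, authorship .1.2..3
After op 5 (move_left): buffer="nomotwo" (len 7), cursors c1@1 c2@3 c4@5 c3@6, authorship .1.2..3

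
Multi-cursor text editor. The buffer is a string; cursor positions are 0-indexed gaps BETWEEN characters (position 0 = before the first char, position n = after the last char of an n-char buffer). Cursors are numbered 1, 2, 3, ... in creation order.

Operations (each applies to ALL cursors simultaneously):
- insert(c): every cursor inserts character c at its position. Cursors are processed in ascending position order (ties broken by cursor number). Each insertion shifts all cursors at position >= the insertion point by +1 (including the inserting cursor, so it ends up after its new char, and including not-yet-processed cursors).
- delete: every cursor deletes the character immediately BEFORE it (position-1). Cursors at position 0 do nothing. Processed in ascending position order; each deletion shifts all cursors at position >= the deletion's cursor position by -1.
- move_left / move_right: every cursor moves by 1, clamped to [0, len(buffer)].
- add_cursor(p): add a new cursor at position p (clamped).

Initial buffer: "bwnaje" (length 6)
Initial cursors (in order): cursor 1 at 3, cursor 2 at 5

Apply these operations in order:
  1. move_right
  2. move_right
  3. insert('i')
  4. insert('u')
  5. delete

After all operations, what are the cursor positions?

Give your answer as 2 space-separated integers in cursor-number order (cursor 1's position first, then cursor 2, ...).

Answer: 6 8

Derivation:
After op 1 (move_right): buffer="bwnaje" (len 6), cursors c1@4 c2@6, authorship ......
After op 2 (move_right): buffer="bwnaje" (len 6), cursors c1@5 c2@6, authorship ......
After op 3 (insert('i')): buffer="bwnajiei" (len 8), cursors c1@6 c2@8, authorship .....1.2
After op 4 (insert('u')): buffer="bwnajiueiu" (len 10), cursors c1@7 c2@10, authorship .....11.22
After op 5 (delete): buffer="bwnajiei" (len 8), cursors c1@6 c2@8, authorship .....1.2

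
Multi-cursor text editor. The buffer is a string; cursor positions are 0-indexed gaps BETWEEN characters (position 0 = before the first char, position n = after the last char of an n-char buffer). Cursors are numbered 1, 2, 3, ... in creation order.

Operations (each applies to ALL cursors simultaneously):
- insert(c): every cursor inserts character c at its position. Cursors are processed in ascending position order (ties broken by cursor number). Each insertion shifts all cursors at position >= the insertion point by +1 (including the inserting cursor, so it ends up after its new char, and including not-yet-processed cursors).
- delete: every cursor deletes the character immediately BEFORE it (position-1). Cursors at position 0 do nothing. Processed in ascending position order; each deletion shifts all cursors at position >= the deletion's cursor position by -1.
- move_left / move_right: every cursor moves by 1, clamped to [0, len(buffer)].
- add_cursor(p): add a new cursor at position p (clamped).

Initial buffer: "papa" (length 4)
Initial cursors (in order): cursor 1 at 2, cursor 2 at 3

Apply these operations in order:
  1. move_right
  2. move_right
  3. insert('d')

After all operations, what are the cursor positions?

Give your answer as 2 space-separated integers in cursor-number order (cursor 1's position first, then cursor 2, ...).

After op 1 (move_right): buffer="papa" (len 4), cursors c1@3 c2@4, authorship ....
After op 2 (move_right): buffer="papa" (len 4), cursors c1@4 c2@4, authorship ....
After op 3 (insert('d')): buffer="papadd" (len 6), cursors c1@6 c2@6, authorship ....12

Answer: 6 6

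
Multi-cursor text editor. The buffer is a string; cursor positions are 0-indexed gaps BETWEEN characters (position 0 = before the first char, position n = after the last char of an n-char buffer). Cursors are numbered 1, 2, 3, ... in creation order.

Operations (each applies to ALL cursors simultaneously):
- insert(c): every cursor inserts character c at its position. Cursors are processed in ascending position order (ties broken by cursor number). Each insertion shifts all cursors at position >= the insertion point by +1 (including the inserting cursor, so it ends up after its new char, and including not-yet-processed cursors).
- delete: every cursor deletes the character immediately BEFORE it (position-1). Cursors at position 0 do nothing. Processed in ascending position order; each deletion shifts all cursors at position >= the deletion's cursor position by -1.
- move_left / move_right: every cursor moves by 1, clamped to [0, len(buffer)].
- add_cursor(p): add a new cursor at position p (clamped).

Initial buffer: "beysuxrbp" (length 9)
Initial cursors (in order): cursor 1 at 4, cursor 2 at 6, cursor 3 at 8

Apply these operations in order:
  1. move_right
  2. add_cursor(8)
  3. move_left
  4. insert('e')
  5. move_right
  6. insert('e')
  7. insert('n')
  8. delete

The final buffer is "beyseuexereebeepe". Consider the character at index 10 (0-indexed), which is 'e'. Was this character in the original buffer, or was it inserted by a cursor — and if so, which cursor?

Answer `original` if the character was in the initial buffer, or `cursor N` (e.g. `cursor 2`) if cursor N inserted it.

After op 1 (move_right): buffer="beysuxrbp" (len 9), cursors c1@5 c2@7 c3@9, authorship .........
After op 2 (add_cursor(8)): buffer="beysuxrbp" (len 9), cursors c1@5 c2@7 c4@8 c3@9, authorship .........
After op 3 (move_left): buffer="beysuxrbp" (len 9), cursors c1@4 c2@6 c4@7 c3@8, authorship .........
After op 4 (insert('e')): buffer="beyseuxerebep" (len 13), cursors c1@5 c2@8 c4@10 c3@12, authorship ....1..2.4.3.
After op 5 (move_right): buffer="beyseuxerebep" (len 13), cursors c1@6 c2@9 c4@11 c3@13, authorship ....1..2.4.3.
After op 6 (insert('e')): buffer="beyseuexereebeepe" (len 17), cursors c1@7 c2@11 c4@14 c3@17, authorship ....1.1.2.24.43.3
After op 7 (insert('n')): buffer="beyseuenxerenebenepen" (len 21), cursors c1@8 c2@13 c4@17 c3@21, authorship ....1.11.2.224.443.33
After op 8 (delete): buffer="beyseuexereebeepe" (len 17), cursors c1@7 c2@11 c4@14 c3@17, authorship ....1.1.2.24.43.3
Authorship (.=original, N=cursor N): . . . . 1 . 1 . 2 . 2 4 . 4 3 . 3
Index 10: author = 2

Answer: cursor 2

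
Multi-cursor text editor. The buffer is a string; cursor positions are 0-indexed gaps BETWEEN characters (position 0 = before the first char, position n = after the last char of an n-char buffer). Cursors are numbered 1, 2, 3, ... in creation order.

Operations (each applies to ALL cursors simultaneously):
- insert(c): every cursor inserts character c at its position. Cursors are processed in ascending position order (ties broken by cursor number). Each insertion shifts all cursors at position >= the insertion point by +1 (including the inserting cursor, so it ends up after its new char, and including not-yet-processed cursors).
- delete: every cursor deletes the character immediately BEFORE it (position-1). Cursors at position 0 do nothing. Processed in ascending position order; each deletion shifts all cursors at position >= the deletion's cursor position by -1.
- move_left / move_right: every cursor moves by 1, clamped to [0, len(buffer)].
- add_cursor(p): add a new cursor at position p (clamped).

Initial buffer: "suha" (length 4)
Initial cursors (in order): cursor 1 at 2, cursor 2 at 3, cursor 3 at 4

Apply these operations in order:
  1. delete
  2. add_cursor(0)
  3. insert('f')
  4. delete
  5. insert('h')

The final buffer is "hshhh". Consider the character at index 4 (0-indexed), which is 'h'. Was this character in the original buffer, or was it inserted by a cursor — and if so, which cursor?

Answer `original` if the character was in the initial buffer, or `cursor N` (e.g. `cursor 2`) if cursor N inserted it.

After op 1 (delete): buffer="s" (len 1), cursors c1@1 c2@1 c3@1, authorship .
After op 2 (add_cursor(0)): buffer="s" (len 1), cursors c4@0 c1@1 c2@1 c3@1, authorship .
After op 3 (insert('f')): buffer="fsfff" (len 5), cursors c4@1 c1@5 c2@5 c3@5, authorship 4.123
After op 4 (delete): buffer="s" (len 1), cursors c4@0 c1@1 c2@1 c3@1, authorship .
After op 5 (insert('h')): buffer="hshhh" (len 5), cursors c4@1 c1@5 c2@5 c3@5, authorship 4.123
Authorship (.=original, N=cursor N): 4 . 1 2 3
Index 4: author = 3

Answer: cursor 3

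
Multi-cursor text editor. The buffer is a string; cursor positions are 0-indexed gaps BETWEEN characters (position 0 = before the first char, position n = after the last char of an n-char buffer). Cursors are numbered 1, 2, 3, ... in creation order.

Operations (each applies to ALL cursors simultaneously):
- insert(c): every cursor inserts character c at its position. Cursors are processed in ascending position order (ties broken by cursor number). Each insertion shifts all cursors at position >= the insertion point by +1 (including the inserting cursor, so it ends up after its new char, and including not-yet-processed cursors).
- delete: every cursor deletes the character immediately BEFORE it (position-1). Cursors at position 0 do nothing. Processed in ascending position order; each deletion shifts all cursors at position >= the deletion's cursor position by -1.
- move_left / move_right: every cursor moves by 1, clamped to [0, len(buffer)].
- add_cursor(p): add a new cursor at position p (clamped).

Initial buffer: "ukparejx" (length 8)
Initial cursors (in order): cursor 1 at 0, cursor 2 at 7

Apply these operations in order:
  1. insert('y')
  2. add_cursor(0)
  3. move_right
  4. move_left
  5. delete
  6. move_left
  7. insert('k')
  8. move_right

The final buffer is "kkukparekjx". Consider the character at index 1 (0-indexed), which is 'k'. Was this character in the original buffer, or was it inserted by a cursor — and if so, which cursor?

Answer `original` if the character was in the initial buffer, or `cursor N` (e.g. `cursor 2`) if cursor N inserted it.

Answer: cursor 3

Derivation:
After op 1 (insert('y')): buffer="yukparejyx" (len 10), cursors c1@1 c2@9, authorship 1.......2.
After op 2 (add_cursor(0)): buffer="yukparejyx" (len 10), cursors c3@0 c1@1 c2@9, authorship 1.......2.
After op 3 (move_right): buffer="yukparejyx" (len 10), cursors c3@1 c1@2 c2@10, authorship 1.......2.
After op 4 (move_left): buffer="yukparejyx" (len 10), cursors c3@0 c1@1 c2@9, authorship 1.......2.
After op 5 (delete): buffer="ukparejx" (len 8), cursors c1@0 c3@0 c2@7, authorship ........
After op 6 (move_left): buffer="ukparejx" (len 8), cursors c1@0 c3@0 c2@6, authorship ........
After op 7 (insert('k')): buffer="kkukparekjx" (len 11), cursors c1@2 c3@2 c2@9, authorship 13......2..
After op 8 (move_right): buffer="kkukparekjx" (len 11), cursors c1@3 c3@3 c2@10, authorship 13......2..
Authorship (.=original, N=cursor N): 1 3 . . . . . . 2 . .
Index 1: author = 3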